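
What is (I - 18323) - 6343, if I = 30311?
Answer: 5645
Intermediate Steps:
(I - 18323) - 6343 = (30311 - 18323) - 6343 = 11988 - 6343 = 5645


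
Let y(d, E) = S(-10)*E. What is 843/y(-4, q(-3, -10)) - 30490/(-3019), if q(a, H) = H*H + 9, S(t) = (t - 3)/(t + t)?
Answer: 94104670/4277923 ≈ 21.998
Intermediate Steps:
S(t) = (-3 + t)/(2*t) (S(t) = (-3 + t)/((2*t)) = (-3 + t)*(1/(2*t)) = (-3 + t)/(2*t))
q(a, H) = 9 + H² (q(a, H) = H² + 9 = 9 + H²)
y(d, E) = 13*E/20 (y(d, E) = ((½)*(-3 - 10)/(-10))*E = ((½)*(-⅒)*(-13))*E = 13*E/20)
843/y(-4, q(-3, -10)) - 30490/(-3019) = 843/((13*(9 + (-10)²)/20)) - 30490/(-3019) = 843/((13*(9 + 100)/20)) - 30490*(-1/3019) = 843/(((13/20)*109)) + 30490/3019 = 843/(1417/20) + 30490/3019 = 843*(20/1417) + 30490/3019 = 16860/1417 + 30490/3019 = 94104670/4277923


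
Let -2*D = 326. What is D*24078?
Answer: -3924714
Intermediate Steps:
D = -163 (D = -1/2*326 = -163)
D*24078 = -163*24078 = -3924714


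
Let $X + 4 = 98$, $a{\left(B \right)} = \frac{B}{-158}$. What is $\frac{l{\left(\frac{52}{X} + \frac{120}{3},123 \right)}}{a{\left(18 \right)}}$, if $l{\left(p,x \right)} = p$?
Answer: $- \frac{150574}{423} \approx -355.97$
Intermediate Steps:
$a{\left(B \right)} = - \frac{B}{158}$ ($a{\left(B \right)} = B \left(- \frac{1}{158}\right) = - \frac{B}{158}$)
$X = 94$ ($X = -4 + 98 = 94$)
$\frac{l{\left(\frac{52}{X} + \frac{120}{3},123 \right)}}{a{\left(18 \right)}} = \frac{\frac{52}{94} + \frac{120}{3}}{\left(- \frac{1}{158}\right) 18} = \frac{52 \cdot \frac{1}{94} + 120 \cdot \frac{1}{3}}{- \frac{9}{79}} = \left(\frac{26}{47} + 40\right) \left(- \frac{79}{9}\right) = \frac{1906}{47} \left(- \frac{79}{9}\right) = - \frac{150574}{423}$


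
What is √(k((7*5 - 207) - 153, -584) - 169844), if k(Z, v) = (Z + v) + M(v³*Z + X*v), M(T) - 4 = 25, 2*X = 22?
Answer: 2*I*√42681 ≈ 413.19*I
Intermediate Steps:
X = 11 (X = (½)*22 = 11)
M(T) = 29 (M(T) = 4 + 25 = 29)
k(Z, v) = 29 + Z + v (k(Z, v) = (Z + v) + 29 = 29 + Z + v)
√(k((7*5 - 207) - 153, -584) - 169844) = √((29 + ((7*5 - 207) - 153) - 584) - 169844) = √((29 + ((35 - 207) - 153) - 584) - 169844) = √((29 + (-172 - 153) - 584) - 169844) = √((29 - 325 - 584) - 169844) = √(-880 - 169844) = √(-170724) = 2*I*√42681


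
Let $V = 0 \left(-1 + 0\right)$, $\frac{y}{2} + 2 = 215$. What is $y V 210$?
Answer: $0$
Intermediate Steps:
$y = 426$ ($y = -4 + 2 \cdot 215 = -4 + 430 = 426$)
$V = 0$ ($V = 0 \left(-1\right) = 0$)
$y V 210 = 426 \cdot 0 \cdot 210 = 0 \cdot 210 = 0$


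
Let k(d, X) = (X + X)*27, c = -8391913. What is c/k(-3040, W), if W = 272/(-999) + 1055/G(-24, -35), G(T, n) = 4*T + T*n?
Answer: -38502096844/283859 ≈ -1.3564e+5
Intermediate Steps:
W = 283859/247752 (W = 272/(-999) + 1055/((-24*(4 - 35))) = 272*(-1/999) + 1055/((-24*(-31))) = -272/999 + 1055/744 = 283859/247752 ≈ 1.1457)
k(d, X) = 54*X (k(d, X) = (2*X)*27 = 54*X)
c/k(-3040, W) = -8391913/(54*(283859/247752)) = -8391913/283859/4588 = -8391913*4588/283859 = -38502096844/283859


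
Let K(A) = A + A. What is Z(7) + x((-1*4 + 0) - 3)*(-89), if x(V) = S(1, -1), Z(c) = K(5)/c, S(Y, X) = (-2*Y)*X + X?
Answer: -613/7 ≈ -87.571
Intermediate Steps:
S(Y, X) = X - 2*X*Y (S(Y, X) = -2*X*Y + X = X - 2*X*Y)
K(A) = 2*A
Z(c) = 10/c (Z(c) = (2*5)/c = 10/c)
x(V) = 1 (x(V) = -(1 - 2*1) = -(1 - 2) = -1*(-1) = 1)
Z(7) + x((-1*4 + 0) - 3)*(-89) = 10/7 + 1*(-89) = 10*(⅐) - 89 = 10/7 - 89 = -613/7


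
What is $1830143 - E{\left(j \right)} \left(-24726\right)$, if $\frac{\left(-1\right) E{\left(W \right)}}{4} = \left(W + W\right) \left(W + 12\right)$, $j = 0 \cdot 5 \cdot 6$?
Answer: $1830143$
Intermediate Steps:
$j = 0$ ($j = 0 \cdot 6 = 0$)
$E{\left(W \right)} = - 8 W \left(12 + W\right)$ ($E{\left(W \right)} = - 4 \left(W + W\right) \left(W + 12\right) = - 4 \cdot 2 W \left(12 + W\right) = - 8 W \left(12 + W\right)$)
$1830143 - E{\left(j \right)} \left(-24726\right) = 1830143 - \left(-8\right) 0 \left(12 + 0\right) \left(-24726\right) = 1830143 - \left(-8\right) 0 \cdot 12 \left(-24726\right) = 1830143 - 0 \left(-24726\right) = 1830143 - 0 = 1830143 + 0 = 1830143$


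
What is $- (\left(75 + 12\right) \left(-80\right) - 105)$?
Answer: $7065$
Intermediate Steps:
$- (\left(75 + 12\right) \left(-80\right) - 105) = - (87 \left(-80\right) - 105) = - (-6960 - 105) = \left(-1\right) \left(-7065\right) = 7065$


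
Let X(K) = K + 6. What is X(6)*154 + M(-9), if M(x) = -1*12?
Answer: 1836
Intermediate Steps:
X(K) = 6 + K
M(x) = -12
X(6)*154 + M(-9) = (6 + 6)*154 - 12 = 12*154 - 12 = 1848 - 12 = 1836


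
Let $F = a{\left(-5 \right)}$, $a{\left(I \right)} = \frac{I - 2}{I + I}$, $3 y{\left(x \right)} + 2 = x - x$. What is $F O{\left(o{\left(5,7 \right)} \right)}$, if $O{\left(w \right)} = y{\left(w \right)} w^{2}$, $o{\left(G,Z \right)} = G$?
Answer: $- \frac{35}{3} \approx -11.667$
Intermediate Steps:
$y{\left(x \right)} = - \frac{2}{3}$ ($y{\left(x \right)} = - \frac{2}{3} + \frac{x - x}{3} = - \frac{2}{3} + \frac{1}{3} \cdot 0 = - \frac{2}{3} + 0 = - \frac{2}{3}$)
$a{\left(I \right)} = \frac{-2 + I}{2 I}$
$O{\left(w \right)} = - \frac{2 w^{2}}{3}$
$F = \frac{7}{10}$ ($F = \frac{-2 - 5}{2 \left(-5\right)} = \frac{1}{2} \left(- \frac{1}{5}\right) \left(-7\right) = \frac{7}{10} \approx 0.7$)
$F O{\left(o{\left(5,7 \right)} \right)} = \frac{7 \left(- \frac{2 \cdot 5^{2}}{3}\right)}{10} = \frac{7 \left(\left(- \frac{2}{3}\right) 25\right)}{10} = \frac{7}{10} \left(- \frac{50}{3}\right) = - \frac{35}{3}$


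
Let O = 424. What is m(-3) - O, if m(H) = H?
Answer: -427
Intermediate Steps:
m(-3) - O = -3 - 1*424 = -3 - 424 = -427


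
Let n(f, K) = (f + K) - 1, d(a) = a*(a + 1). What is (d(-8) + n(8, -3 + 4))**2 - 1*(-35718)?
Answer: 39814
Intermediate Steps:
d(a) = a*(1 + a)
n(f, K) = -1 + K + f (n(f, K) = (K + f) - 1 = -1 + K + f)
(d(-8) + n(8, -3 + 4))**2 - 1*(-35718) = (-8*(1 - 8) + (-1 + (-3 + 4) + 8))**2 - 1*(-35718) = (-8*(-7) + (-1 + 1 + 8))**2 + 35718 = (56 + 8)**2 + 35718 = 64**2 + 35718 = 4096 + 35718 = 39814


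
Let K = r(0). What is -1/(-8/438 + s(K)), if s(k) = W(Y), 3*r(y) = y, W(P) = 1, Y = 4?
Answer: -219/215 ≈ -1.0186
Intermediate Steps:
r(y) = y/3
K = 0 (K = (⅓)*0 = 0)
s(k) = 1
-1/(-8/438 + s(K)) = -1/(-8/438 + 1) = -1/(-8*1/438 + 1) = -1/(-4/219 + 1) = -1/215/219 = -1*219/215 = -219/215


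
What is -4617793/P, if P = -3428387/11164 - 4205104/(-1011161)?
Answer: 52128424543181372/3419705446251 ≈ 15244.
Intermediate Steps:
P = -3419705446251/11288601404 (P = -3428387*1/11164 - 4205104*(-1/1011161) = -3428387/11164 + 4205104/1011161 = -3419705446251/11288601404 ≈ -302.93)
-4617793/P = -4617793/(-3419705446251/11288601404) = -4617793*(-11288601404/3419705446251) = 52128424543181372/3419705446251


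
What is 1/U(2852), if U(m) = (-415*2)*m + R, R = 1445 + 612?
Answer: -1/2365103 ≈ -4.2281e-7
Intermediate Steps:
R = 2057
U(m) = 2057 - 830*m (U(m) = (-415*2)*m + 2057 = -830*m + 2057 = 2057 - 830*m)
1/U(2852) = 1/(2057 - 830*2852) = 1/(2057 - 2367160) = 1/(-2365103) = -1/2365103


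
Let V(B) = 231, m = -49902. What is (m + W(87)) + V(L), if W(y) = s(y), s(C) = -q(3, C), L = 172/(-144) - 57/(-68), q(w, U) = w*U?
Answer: -49932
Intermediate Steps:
q(w, U) = U*w
L = -109/306 (L = 172*(-1/144) - 57*(-1/68) = -43/36 + 57/68 = -109/306 ≈ -0.35621)
s(C) = -3*C (s(C) = -C*3 = -3*C)
W(y) = -3*y
(m + W(87)) + V(L) = (-49902 - 3*87) + 231 = (-49902 - 261) + 231 = -50163 + 231 = -49932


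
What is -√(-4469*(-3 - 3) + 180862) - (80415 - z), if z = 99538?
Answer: 19123 - 2*√51919 ≈ 18667.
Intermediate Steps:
-√(-4469*(-3 - 3) + 180862) - (80415 - z) = -√(-4469*(-3 - 3) + 180862) - (80415 - 1*99538) = -√(-4469*(-6) + 180862) - (80415 - 99538) = -√(26814 + 180862) - 1*(-19123) = -√207676 + 19123 = -2*√51919 + 19123 = 19123 - 2*√51919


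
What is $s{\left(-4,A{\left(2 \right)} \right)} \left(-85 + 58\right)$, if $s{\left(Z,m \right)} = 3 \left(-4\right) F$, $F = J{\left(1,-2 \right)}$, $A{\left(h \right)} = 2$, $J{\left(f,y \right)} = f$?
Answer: $324$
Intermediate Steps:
$F = 1$
$s{\left(Z,m \right)} = -12$ ($s{\left(Z,m \right)} = 3 \left(-4\right) 1 = \left(-12\right) 1 = -12$)
$s{\left(-4,A{\left(2 \right)} \right)} \left(-85 + 58\right) = - 12 \left(-85 + 58\right) = \left(-12\right) \left(-27\right) = 324$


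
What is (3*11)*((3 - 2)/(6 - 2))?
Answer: 33/4 ≈ 8.2500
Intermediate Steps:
(3*11)*((3 - 2)/(6 - 2)) = 33*(1/4) = 33/4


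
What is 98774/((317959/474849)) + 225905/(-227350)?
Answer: 2132653000473641/14457595730 ≈ 1.4751e+5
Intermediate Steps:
98774/((317959/474849)) + 225905/(-227350) = 98774/((317959*(1/474849))) + 225905*(-1/227350) = 98774/(317959/474849) - 45181/45470 = 98774*(474849/317959) - 45181/45470 = 46902735126/317959 - 45181/45470 = 2132653000473641/14457595730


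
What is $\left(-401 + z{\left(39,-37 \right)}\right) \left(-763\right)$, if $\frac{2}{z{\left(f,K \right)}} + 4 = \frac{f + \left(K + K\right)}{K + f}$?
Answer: $\frac{13159461}{43} \approx 3.0603 \cdot 10^{5}$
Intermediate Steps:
$z{\left(f,K \right)} = \frac{2}{-4 + \frac{f + 2 K}{K + f}}$ ($z{\left(f,K \right)} = \frac{2}{-4 + \frac{f + \left(K + K\right)}{K + f}} = \frac{2}{-4 + \frac{f + 2 K}{K + f}}$)
$\left(-401 + z{\left(39,-37 \right)}\right) \left(-763\right) = \left(-401 + \frac{2 \left(\left(-1\right) \left(-37\right) - 39\right)}{2 \left(-37\right) + 3 \cdot 39}\right) \left(-763\right) = \left(-401 + \frac{2 \left(37 - 39\right)}{-74 + 117}\right) \left(-763\right) = \left(-401 + 2 \cdot \frac{1}{43} \left(-2\right)\right) \left(-763\right) = \left(-401 - \frac{4}{43}\right) \left(-763\right) = \left(- \frac{17247}{43}\right) \left(-763\right) = \frac{13159461}{43}$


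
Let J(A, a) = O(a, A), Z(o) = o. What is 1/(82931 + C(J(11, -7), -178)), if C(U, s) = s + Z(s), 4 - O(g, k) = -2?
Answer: 1/82575 ≈ 1.2110e-5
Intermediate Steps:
O(g, k) = 6 (O(g, k) = 4 - 1*(-2) = 4 + 2 = 6)
J(A, a) = 6
C(U, s) = 2*s (C(U, s) = s + s = 2*s)
1/(82931 + C(J(11, -7), -178)) = 1/(82931 + 2*(-178)) = 1/(82931 - 356) = 1/82575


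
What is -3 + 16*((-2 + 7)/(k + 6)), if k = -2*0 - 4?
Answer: 37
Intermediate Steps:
k = -4 (k = 0 - 4 = -4)
-3 + 16*((-2 + 7)/(k + 6)) = -3 + 16*((-2 + 7)/(-4 + 6)) = -3 + 16*(5/2) = -3 + 40 = 37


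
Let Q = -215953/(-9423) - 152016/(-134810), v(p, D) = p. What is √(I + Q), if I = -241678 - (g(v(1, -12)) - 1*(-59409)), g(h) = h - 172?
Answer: I*√13487475678579136724685/211719105 ≈ 548.54*I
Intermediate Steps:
g(h) = -172 + h
Q = 15272535349/635157315 (Q = -215953*(-1/9423) - 152016*(-1/134810) = 215953/9423 + 76008/67405 = 15272535349/635157315 ≈ 24.045)
I = -300916 (I = -241678 - ((-172 + 1) - 1*(-59409)) = -241678 - (-171 + 59409) = -241678 - 1*59238 = -241678 - 59238 = -300916)
√(I + Q) = √(-300916 + 15272535349/635157315) = √(-191113726065191/635157315) = I*√13487475678579136724685/211719105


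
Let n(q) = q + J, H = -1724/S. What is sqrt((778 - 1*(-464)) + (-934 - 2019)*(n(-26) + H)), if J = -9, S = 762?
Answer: sqrt(16153235283)/381 ≈ 333.58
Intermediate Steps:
H = -862/381 (H = -1724/762 = -1724*1/762 = -862/381 ≈ -2.2625)
n(q) = -9 + q (n(q) = q - 9 = -9 + q)
sqrt((778 - 1*(-464)) + (-934 - 2019)*(n(-26) + H)) = sqrt((778 - 1*(-464)) + (-934 - 2019)*((-9 - 26) - 862/381)) = sqrt((778 + 464) - 2953*(-35 - 862/381)) = sqrt(1242 - 2953*(-14197/381)) = sqrt(1242 + 41923741/381) = sqrt(42396943/381) = sqrt(16153235283)/381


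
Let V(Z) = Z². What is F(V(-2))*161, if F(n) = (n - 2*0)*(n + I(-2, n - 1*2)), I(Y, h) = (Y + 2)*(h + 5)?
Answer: 2576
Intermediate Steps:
I(Y, h) = (2 + Y)*(5 + h)
F(n) = n² (F(n) = (n - 2*0)*(n + (10 + 2*(n - 1*2) + 5*(-2) - 2*(n - 1*2))) = (n + 0)*(n + (10 + 2*(n - 2) - 10 - 2*(n - 2))) = n*(n + (10 + 2*(-2 + n) - 10 - 2*(-2 + n))) = n*(n + (10 + (-4 + 2*n) - 10 + (4 - 2*n))) = n*(n + 0) = n*n = n²)
F(V(-2))*161 = ((-2)²)²*161 = 4²*161 = 16*161 = 2576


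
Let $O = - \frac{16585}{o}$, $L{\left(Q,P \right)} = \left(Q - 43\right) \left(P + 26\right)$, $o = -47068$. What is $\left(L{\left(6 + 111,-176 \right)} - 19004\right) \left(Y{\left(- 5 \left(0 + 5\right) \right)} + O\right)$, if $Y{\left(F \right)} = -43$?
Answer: $\frac{15107233314}{11767} \approx 1.2839 \cdot 10^{6}$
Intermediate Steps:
$L{\left(Q,P \right)} = \left(-43 + Q\right) \left(26 + P\right)$
$O = \frac{16585}{47068}$ ($O = - \frac{16585}{-47068} = \left(-16585\right) \left(- \frac{1}{47068}\right) = \frac{16585}{47068} \approx 0.35236$)
$\left(L{\left(6 + 111,-176 \right)} - 19004\right) \left(Y{\left(- 5 \left(0 + 5\right) \right)} + O\right) = \left(\left(-1118 - -7568 + 26 \left(6 + 111\right) - 176 \left(6 + 111\right)\right) - 19004\right) \left(-43 + \frac{16585}{47068}\right) = \left(\left(-1118 + 7568 + 26 \cdot 117 - 20592\right) - 19004\right) \left(- \frac{2007339}{47068}\right) = \left(\left(-1118 + 7568 + 3042 - 20592\right) - 19004\right) \left(- \frac{2007339}{47068}\right) = \left(-11100 - 19004\right) \left(- \frac{2007339}{47068}\right) = \left(-30104\right) \left(- \frac{2007339}{47068}\right) = \frac{15107233314}{11767}$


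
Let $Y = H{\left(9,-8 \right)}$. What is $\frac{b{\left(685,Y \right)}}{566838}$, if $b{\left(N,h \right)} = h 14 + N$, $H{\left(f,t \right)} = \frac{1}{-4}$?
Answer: $\frac{1363}{1133676} \approx 0.0012023$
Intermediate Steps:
$H{\left(f,t \right)} = - \frac{1}{4}$
$Y = - \frac{1}{4} \approx -0.25$
$b{\left(N,h \right)} = N + 14 h$ ($b{\left(N,h \right)} = 14 h + N = N + 14 h$)
$\frac{b{\left(685,Y \right)}}{566838} = \frac{685 + 14 \left(- \frac{1}{4}\right)}{566838} = \left(685 - \frac{7}{2}\right) \frac{1}{566838} = \frac{1363}{2} \cdot \frac{1}{566838} = \frac{1363}{1133676}$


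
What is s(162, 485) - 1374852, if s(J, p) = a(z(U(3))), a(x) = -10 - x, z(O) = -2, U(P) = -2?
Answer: -1374860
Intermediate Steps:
s(J, p) = -8 (s(J, p) = -10 - 1*(-2) = -10 + 2 = -8)
s(162, 485) - 1374852 = -8 - 1374852 = -1374860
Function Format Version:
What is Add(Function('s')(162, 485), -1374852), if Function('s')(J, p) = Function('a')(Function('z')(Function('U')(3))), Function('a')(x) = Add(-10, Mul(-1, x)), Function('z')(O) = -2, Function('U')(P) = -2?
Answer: -1374860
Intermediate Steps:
Function('s')(J, p) = -8 (Function('s')(J, p) = Add(-10, Mul(-1, -2)) = Add(-10, 2) = -8)
Add(Function('s')(162, 485), -1374852) = Add(-8, -1374852) = -1374860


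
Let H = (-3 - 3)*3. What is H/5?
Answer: -18/5 ≈ -3.6000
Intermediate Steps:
H = -18 (H = -6*3 = -18)
H/5 = -18/5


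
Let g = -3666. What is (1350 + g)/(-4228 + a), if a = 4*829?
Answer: 193/76 ≈ 2.5395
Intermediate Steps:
a = 3316
(1350 + g)/(-4228 + a) = (1350 - 3666)/(-4228 + 3316) = -2316/(-912) = -2316*(-1/912) = 193/76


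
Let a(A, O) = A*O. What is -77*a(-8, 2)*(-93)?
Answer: -114576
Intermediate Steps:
-77*a(-8, 2)*(-93) = -(-616)*2*(-93) = -77*(-16)*(-93) = 1232*(-93) = -114576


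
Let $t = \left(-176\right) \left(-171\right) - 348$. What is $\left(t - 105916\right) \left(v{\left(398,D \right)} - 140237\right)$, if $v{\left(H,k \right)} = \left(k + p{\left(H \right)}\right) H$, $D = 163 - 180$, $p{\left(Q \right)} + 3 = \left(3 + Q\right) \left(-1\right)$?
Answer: $23444129560$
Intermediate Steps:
$p{\left(Q \right)} = -6 - Q$ ($p{\left(Q \right)} = -3 + \left(3 + Q\right) \left(-1\right) = -3 - \left(3 + Q\right) = -6 - Q$)
$D = -17$ ($D = 163 - 180 = -17$)
$v{\left(H,k \right)} = H \left(-6 + k - H\right)$ ($v{\left(H,k \right)} = \left(k - \left(6 + H\right)\right) H = \left(-6 + k - H\right) H = H \left(-6 + k - H\right)$)
$t = 29748$ ($t = 30096 - 348 = 29748$)
$\left(t - 105916\right) \left(v{\left(398,D \right)} - 140237\right) = \left(29748 - 105916\right) \left(398 \left(-6 - 17 - 398\right) - 140237\right) = - 76168 \left(398 \left(-6 - 17 - 398\right) - 140237\right) = - 76168 \left(398 \left(-421\right) - 140237\right) = - 76168 \left(-167558 - 140237\right) = \left(-76168\right) \left(-307795\right) = 23444129560$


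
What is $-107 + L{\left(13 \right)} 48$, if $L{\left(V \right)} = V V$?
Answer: $8005$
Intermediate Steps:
$L{\left(V \right)} = V^{2}$
$-107 + L{\left(13 \right)} 48 = -107 + 13^{2} \cdot 48 = -107 + 169 \cdot 48 = -107 + 8112 = 8005$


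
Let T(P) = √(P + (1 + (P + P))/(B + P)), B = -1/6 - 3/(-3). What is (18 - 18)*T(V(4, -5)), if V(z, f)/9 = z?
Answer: 0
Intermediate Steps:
V(z, f) = 9*z
B = ⅚ (B = -1*⅙ - 3*(-⅓) = -⅙ + 1 = ⅚ ≈ 0.83333)
T(P) = √(P + (1 + 2*P)/(⅚ + P)) (T(P) = √(P + (1 + (P + P))/(⅚ + P)) = √(P + (1 + 2*P)/(⅚ + P)))
(18 - 18)*T(V(4, -5)) = (18 - 18)*√((6 + 6*(9*4)² + 17*(9*4))/(5 + 6*(9*4))) = 0*√((6 + 6*36² + 17*36)/(5 + 6*36)) = 0*√((6 + 6*1296 + 612)/(5 + 216)) = 0*√((6 + 7776 + 612)/221) = 0*√((1/221)*8394) = 0*√(8394/221) = 0*(√1855074/221) = 0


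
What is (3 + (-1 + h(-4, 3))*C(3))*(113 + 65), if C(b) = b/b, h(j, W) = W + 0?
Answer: 890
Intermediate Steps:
h(j, W) = W
C(b) = 1
(3 + (-1 + h(-4, 3))*C(3))*(113 + 65) = (3 + (-1 + 3)*1)*(113 + 65) = (3 + 2*1)*178 = (3 + 2)*178 = 5*178 = 890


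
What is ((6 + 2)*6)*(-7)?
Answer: -336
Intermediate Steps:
((6 + 2)*6)*(-7) = (8*6)*(-7) = 48*(-7) = -336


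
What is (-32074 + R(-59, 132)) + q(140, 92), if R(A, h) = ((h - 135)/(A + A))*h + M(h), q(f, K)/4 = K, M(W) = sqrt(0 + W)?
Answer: -1870456/59 + 2*sqrt(33) ≈ -31691.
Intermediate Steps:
M(W) = sqrt(W)
q(f, K) = 4*K
R(A, h) = sqrt(h) + h*(-135 + h)/(2*A) (R(A, h) = ((h - 135)/(A + A))*h + sqrt(h) = ((-135 + h)/((2*A)))*h + sqrt(h) = ((-135 + h)*(1/(2*A)))*h + sqrt(h) = ((-135 + h)/(2*A))*h + sqrt(h) = h*(-135 + h)/(2*A) + sqrt(h) = sqrt(h) + h*(-135 + h)/(2*A))
(-32074 + R(-59, 132)) + q(140, 92) = (-32074 + (1/2)*(132**2 - 135*132 + 2*(-59)*sqrt(132))/(-59)) + 4*92 = (-32074 + (1/2)*(-1/59)*(17424 - 17820 + 2*(-59)*(2*sqrt(33)))) + 368 = (-32074 + (1/2)*(-1/59)*(17424 - 17820 - 236*sqrt(33))) + 368 = (-32074 + (1/2)*(-1/59)*(-396 - 236*sqrt(33))) + 368 = (-32074 + (198/59 + 2*sqrt(33))) + 368 = (-1892168/59 + 2*sqrt(33)) + 368 = -1870456/59 + 2*sqrt(33)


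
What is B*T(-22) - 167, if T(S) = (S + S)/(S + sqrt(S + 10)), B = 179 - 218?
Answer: -15073/62 - 429*I*sqrt(3)/62 ≈ -243.11 - 11.985*I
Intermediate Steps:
B = -39
T(S) = 2*S/(S + sqrt(10 + S)) (T(S) = (2*S)/(S + sqrt(10 + S)) = 2*S/(S + sqrt(10 + S)))
B*T(-22) - 167 = -78*(-22)/(-22 + sqrt(10 - 22)) - 167 = -78*(-22)/(-22 + sqrt(-12)) - 167 = -78*(-22)/(-22 + 2*I*sqrt(3)) - 167 = -(-1716)/(-22 + 2*I*sqrt(3)) - 167 = 1716/(-22 + 2*I*sqrt(3)) - 167 = -167 + 1716/(-22 + 2*I*sqrt(3))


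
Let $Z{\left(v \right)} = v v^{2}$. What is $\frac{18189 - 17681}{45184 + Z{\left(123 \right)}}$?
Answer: $\frac{508}{1906051} \approx 0.00026652$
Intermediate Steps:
$Z{\left(v \right)} = v^{3}$
$\frac{18189 - 17681}{45184 + Z{\left(123 \right)}} = \frac{18189 - 17681}{45184 + 123^{3}} = \frac{508}{45184 + 1860867} = \frac{508}{1906051}$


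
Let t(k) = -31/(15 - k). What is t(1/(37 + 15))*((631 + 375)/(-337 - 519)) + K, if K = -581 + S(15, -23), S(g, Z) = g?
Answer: -46975089/83353 ≈ -563.57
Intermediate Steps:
K = -566 (K = -581 + 15 = -566)
t(1/(37 + 15))*((631 + 375)/(-337 - 519)) + K = (31/(-15 + 1/(37 + 15)))*((631 + 375)/(-337 - 519)) - 566 = (31/(-15 + 1/52))*(1006/(-856)) - 566 = (31/(-15 + 1/52))*(1006*(-1/856)) - 566 = (31/(-779/52))*(-503/428) - 566 = (31*(-52/779))*(-503/428) - 566 = -1612/779*(-503/428) - 566 = 202709/83353 - 566 = -46975089/83353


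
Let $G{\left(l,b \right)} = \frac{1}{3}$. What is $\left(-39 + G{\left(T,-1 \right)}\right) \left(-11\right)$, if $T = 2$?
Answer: $\frac{1276}{3} \approx 425.33$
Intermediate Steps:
$G{\left(l,b \right)} = \frac{1}{3}$
$\left(-39 + G{\left(T,-1 \right)}\right) \left(-11\right) = \left(-39 + \frac{1}{3}\right) \left(-11\right) = \left(- \frac{116}{3}\right) \left(-11\right) = \frac{1276}{3}$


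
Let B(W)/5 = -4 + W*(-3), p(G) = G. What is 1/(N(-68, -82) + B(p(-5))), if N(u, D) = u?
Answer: -1/13 ≈ -0.076923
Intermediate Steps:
B(W) = -20 - 15*W (B(W) = 5*(-4 + W*(-3)) = 5*(-4 - 3*W) = -20 - 15*W)
1/(N(-68, -82) + B(p(-5))) = 1/(-68 + (-20 - 15*(-5))) = 1/(-68 + (-20 + 75)) = 1/(-68 + 55) = 1/(-13) = -1/13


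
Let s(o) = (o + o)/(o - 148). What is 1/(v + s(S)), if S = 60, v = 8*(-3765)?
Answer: -11/331335 ≈ -3.3199e-5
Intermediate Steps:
v = -30120
s(o) = 2*o/(-148 + o) (s(o) = (2*o)/(-148 + o) = 2*o/(-148 + o))
1/(v + s(S)) = 1/(-30120 + 2*60/(-148 + 60)) = 1/(-30120 + 2*60/(-88)) = 1/(-30120 + 2*60*(-1/88)) = 1/(-30120 - 15/11) = 1/(-331335/11) = -11/331335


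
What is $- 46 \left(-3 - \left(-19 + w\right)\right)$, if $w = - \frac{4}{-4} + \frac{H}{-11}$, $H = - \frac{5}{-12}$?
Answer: $- \frac{45655}{66} \approx -691.74$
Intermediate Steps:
$H = \frac{5}{12}$ ($H = \left(-5\right) \left(- \frac{1}{12}\right) = \frac{5}{12} \approx 0.41667$)
$w = \frac{127}{132}$ ($w = - \frac{4}{-4} + \frac{5}{12 \left(-11\right)} = \left(-4\right) \left(- \frac{1}{4}\right) + \frac{5}{12} \left(- \frac{1}{11}\right) = 1 - \frac{5}{132} = \frac{127}{132} \approx 0.96212$)
$- 46 \left(-3 - \left(-19 + w\right)\right) = - 46 \left(-3 + \left(19 - \frac{127}{132}\right)\right) = - 46 \left(-3 + \frac{2381}{132}\right) = \left(-46\right) \frac{1985}{132} = - \frac{45655}{66}$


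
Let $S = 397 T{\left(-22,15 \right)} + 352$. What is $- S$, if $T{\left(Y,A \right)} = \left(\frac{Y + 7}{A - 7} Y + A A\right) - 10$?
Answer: $- \frac{408333}{4} \approx -1.0208 \cdot 10^{5}$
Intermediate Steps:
$T{\left(Y,A \right)} = -10 + A^{2} + \frac{Y \left(7 + Y\right)}{-7 + A}$ ($T{\left(Y,A \right)} = \left(\frac{7 + Y}{-7 + A} Y + A^{2}\right) - 10 = \left(\frac{Y \left(7 + Y\right)}{-7 + A} + A^{2}\right) - 10 = \left(A^{2} + \frac{Y \left(7 + Y\right)}{-7 + A}\right) - 10 = -10 + A^{2} + \frac{Y \left(7 + Y\right)}{-7 + A}$)
$S = \frac{408333}{4}$ ($S = 397 \frac{70 + 15^{3} + \left(-22\right)^{2} - 150 - 7 \cdot 15^{2} + 7 \left(-22\right)}{-7 + 15} + 352 = 397 \frac{70 + 3375 + 484 - 150 - 1575 - 154}{8} + 352 = 397 \cdot \frac{1}{8} \cdot 2050 + 352 = 397 \cdot \frac{1025}{4} + 352 = \frac{406925}{4} + 352 = \frac{408333}{4} \approx 1.0208 \cdot 10^{5}$)
$- S = \left(-1\right) \frac{408333}{4} = - \frac{408333}{4}$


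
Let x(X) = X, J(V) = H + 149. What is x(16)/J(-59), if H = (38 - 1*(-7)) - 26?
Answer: 2/21 ≈ 0.095238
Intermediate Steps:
H = 19 (H = (38 + 7) - 26 = 45 - 26 = 19)
J(V) = 168 (J(V) = 19 + 149 = 168)
x(16)/J(-59) = 16/168 = 16*(1/168) = 2/21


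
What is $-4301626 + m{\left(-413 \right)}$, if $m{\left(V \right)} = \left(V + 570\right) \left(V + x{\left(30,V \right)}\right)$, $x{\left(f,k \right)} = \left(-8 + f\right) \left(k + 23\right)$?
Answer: $-5713527$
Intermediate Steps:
$x{\left(f,k \right)} = \left(-8 + f\right) \left(23 + k\right)$
$m{\left(V \right)} = \left(506 + 23 V\right) \left(570 + V\right)$ ($m{\left(V \right)} = \left(V + 570\right) \left(V + \left(-184 - 8 V + 23 \cdot 30 + 30 V\right)\right) = \left(570 + V\right) \left(V + \left(-184 - 8 V + 690 + 30 V\right)\right) = \left(570 + V\right) \left(V + \left(506 + 22 V\right)\right) = \left(570 + V\right) \left(506 + 23 V\right) = \left(506 + 23 V\right) \left(570 + V\right)$)
$-4301626 + m{\left(-413 \right)} = -4301626 + \left(288420 + 23 \left(-413\right)^{2} + 13616 \left(-413\right)\right) = -4301626 + \left(288420 + 23 \cdot 170569 - 5623408\right) = -4301626 + \left(288420 + 3923087 - 5623408\right) = -4301626 - 1411901 = -5713527$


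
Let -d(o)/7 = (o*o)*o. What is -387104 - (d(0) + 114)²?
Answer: -400100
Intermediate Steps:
d(o) = -7*o³ (d(o) = -7*o*o*o = -7*o²*o = -7*o³)
-387104 - (d(0) + 114)² = -387104 - (-7*0³ + 114)² = -387104 - (-7*0 + 114)² = -387104 - (0 + 114)² = -387104 - 1*114² = -387104 - 1*12996 = -387104 - 12996 = -400100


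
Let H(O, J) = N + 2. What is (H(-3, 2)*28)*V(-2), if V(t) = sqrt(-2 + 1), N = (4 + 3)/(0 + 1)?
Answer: 252*I ≈ 252.0*I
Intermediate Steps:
N = 7 (N = 7/1 = 7*1 = 7)
V(t) = I (V(t) = sqrt(-1) = I)
H(O, J) = 9 (H(O, J) = 7 + 2 = 9)
(H(-3, 2)*28)*V(-2) = (9*28)*I = 252*I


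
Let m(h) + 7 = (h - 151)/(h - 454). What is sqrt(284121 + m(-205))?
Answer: 3*sqrt(13709505182)/659 ≈ 533.02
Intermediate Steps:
m(h) = -7 + (-151 + h)/(-454 + h) (m(h) = -7 + (h - 151)/(h - 454) = -7 + (-151 + h)/(-454 + h))
sqrt(284121 + m(-205)) = sqrt(284121 + 3*(1009 - 2*(-205))/(-454 - 205)) = sqrt(284121 + 3*(1009 + 410)/(-659)) = sqrt(284121 + 3*(-1/659)*1419) = sqrt(284121 - 4257/659) = sqrt(187231482/659) = 3*sqrt(13709505182)/659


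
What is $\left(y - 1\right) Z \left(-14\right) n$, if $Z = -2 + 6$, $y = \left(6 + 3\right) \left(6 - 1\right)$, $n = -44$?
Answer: $108416$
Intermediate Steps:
$y = 45$ ($y = 9 \cdot 5 = 45$)
$Z = 4$
$\left(y - 1\right) Z \left(-14\right) n = \left(45 - 1\right) 4 \left(-14\right) \left(-44\right) = 44 \cdot 4 \left(-14\right) \left(-44\right) = 176 \left(-14\right) \left(-44\right) = \left(-2464\right) \left(-44\right) = 108416$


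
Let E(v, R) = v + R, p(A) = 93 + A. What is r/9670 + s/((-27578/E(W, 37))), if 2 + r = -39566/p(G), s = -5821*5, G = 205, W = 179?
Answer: 4528741675291/19867604870 ≈ 227.95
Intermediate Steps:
E(v, R) = R + v
s = -29105
r = -20081/149 (r = -2 - 39566/(93 + 205) = -2 - 39566/298 = -2 - 39566*1/298 = -2 - 19783/149 = -20081/149 ≈ -134.77)
r/9670 + s/((-27578/E(W, 37))) = -20081/149/9670 - 29105/((-27578/(37 + 179))) = -20081/149*1/9670 - 29105/((-27578/216)) = -20081/1440830 - 29105/((-27578*1/216)) = -20081/1440830 - 29105/(-13789/108) = -20081/1440830 - 29105*(-108/13789) = -20081/1440830 + 3143340/13789 = 4528741675291/19867604870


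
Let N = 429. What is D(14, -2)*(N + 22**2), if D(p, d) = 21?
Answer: 19173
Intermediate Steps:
D(14, -2)*(N + 22**2) = 21*(429 + 22**2) = 21*(429 + 484) = 21*913 = 19173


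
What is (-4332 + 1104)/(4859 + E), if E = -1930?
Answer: -3228/2929 ≈ -1.1021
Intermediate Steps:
(-4332 + 1104)/(4859 + E) = (-4332 + 1104)/(4859 - 1930) = -3228/2929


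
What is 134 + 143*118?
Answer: 17008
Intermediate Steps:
134 + 143*118 = 134 + 16874 = 17008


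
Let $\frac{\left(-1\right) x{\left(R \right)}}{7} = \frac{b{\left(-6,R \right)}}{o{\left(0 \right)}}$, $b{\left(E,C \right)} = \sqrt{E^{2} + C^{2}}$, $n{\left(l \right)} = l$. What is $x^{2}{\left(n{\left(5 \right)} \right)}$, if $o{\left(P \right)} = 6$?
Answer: $\frac{2989}{36} \approx 83.028$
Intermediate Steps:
$b{\left(E,C \right)} = \sqrt{C^{2} + E^{2}}$
$x{\left(R \right)} = - \frac{7 \sqrt{36 + R^{2}}}{6}$ ($x{\left(R \right)} = - 7 \frac{\sqrt{R^{2} + \left(-6\right)^{2}}}{6} = - 7 \sqrt{R^{2} + 36} \cdot \frac{1}{6} = - 7 \sqrt{36 + R^{2}} \cdot \frac{1}{6} = - 7 \frac{\sqrt{36 + R^{2}}}{6} = - \frac{7 \sqrt{36 + R^{2}}}{6}$)
$x^{2}{\left(n{\left(5 \right)} \right)} = \left(- \frac{7 \sqrt{36 + 5^{2}}}{6}\right)^{2} = \left(- \frac{7 \sqrt{36 + 25}}{6}\right)^{2} = \left(- \frac{7 \sqrt{61}}{6}\right)^{2} = \frac{2989}{36}$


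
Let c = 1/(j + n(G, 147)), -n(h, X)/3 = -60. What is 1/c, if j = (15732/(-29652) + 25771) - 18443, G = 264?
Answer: 18550957/2471 ≈ 7507.5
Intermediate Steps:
n(h, X) = 180 (n(h, X) = -3*(-60) = 180)
j = 18106177/2471 (j = (15732*(-1/29652) + 25771) - 18443 = (-1311/2471 + 25771) - 18443 = 63678830/2471 - 18443 = 18106177/2471 ≈ 7327.5)
c = 2471/18550957 (c = 1/(18106177/2471 + 180) = 1/(18550957/2471) = 2471/18550957 ≈ 0.00013320)
1/c = 1/(2471/18550957) = 18550957/2471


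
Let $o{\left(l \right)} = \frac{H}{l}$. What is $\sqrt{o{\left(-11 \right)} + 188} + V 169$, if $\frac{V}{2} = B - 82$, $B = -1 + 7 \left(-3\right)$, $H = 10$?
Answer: $-35152 + \frac{7 \sqrt{462}}{11} \approx -35138.0$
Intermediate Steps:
$B = -22$ ($B = -1 - 21 = -22$)
$o{\left(l \right)} = \frac{10}{l}$
$V = -208$ ($V = 2 \left(-22 - 82\right) = 2 \left(-104\right) = -208$)
$\sqrt{o{\left(-11 \right)} + 188} + V 169 = \sqrt{\frac{10}{-11} + 188} - 35152 = \sqrt{10 \left(- \frac{1}{11}\right) + 188} - 35152 = \sqrt{- \frac{10}{11} + 188} - 35152 = \sqrt{\frac{2058}{11}} - 35152 = \frac{7 \sqrt{462}}{11} - 35152 = -35152 + \frac{7 \sqrt{462}}{11}$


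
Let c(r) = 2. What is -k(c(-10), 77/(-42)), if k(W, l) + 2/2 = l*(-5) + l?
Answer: -19/3 ≈ -6.3333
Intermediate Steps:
k(W, l) = -1 - 4*l (k(W, l) = -1 + (l*(-5) + l) = -1 + (-5*l + l) = -1 - 4*l)
-k(c(-10), 77/(-42)) = -(-1 - 308/(-42)) = -(-1 - 308*(-1)/42) = -(-1 - 4*(-11/6)) = -(-1 + 22/3) = -1*19/3 = -19/3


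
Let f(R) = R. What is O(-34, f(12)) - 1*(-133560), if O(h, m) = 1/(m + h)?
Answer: 2938319/22 ≈ 1.3356e+5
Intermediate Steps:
O(h, m) = 1/(h + m)
O(-34, f(12)) - 1*(-133560) = 1/(-34 + 12) - 1*(-133560) = 1/(-22) + 133560 = -1/22 + 133560 = 2938319/22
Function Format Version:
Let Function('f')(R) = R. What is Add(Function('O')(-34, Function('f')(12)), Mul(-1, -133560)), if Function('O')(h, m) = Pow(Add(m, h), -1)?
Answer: Rational(2938319, 22) ≈ 1.3356e+5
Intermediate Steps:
Function('O')(h, m) = Pow(Add(h, m), -1)
Add(Function('O')(-34, Function('f')(12)), Mul(-1, -133560)) = Add(Pow(Add(-34, 12), -1), Mul(-1, -133560)) = Add(Pow(-22, -1), 133560) = Add(Rational(-1, 22), 133560) = Rational(2938319, 22)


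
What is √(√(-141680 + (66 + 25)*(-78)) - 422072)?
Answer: √(-422072 + I*√148778) ≈ 0.297 + 649.67*I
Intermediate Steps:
√(√(-141680 + (66 + 25)*(-78)) - 422072) = √(√(-141680 + 91*(-78)) - 422072) = √(√(-141680 - 7098) - 422072) = √(√(-148778) - 422072) = √(I*√148778 - 422072) = √(-422072 + I*√148778)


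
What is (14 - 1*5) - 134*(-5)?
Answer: 679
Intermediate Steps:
(14 - 1*5) - 134*(-5) = (14 - 5) + 670 = 9 + 670 = 679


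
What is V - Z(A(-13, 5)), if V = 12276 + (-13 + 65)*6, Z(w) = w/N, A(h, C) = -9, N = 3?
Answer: 12591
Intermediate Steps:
Z(w) = w/3
V = 12588 (V = 12276 + 52*6 = 12276 + 312 = 12588)
V - Z(A(-13, 5)) = 12588 - (-9)/3 = 12588 - 1*(-3) = 12588 + 3 = 12591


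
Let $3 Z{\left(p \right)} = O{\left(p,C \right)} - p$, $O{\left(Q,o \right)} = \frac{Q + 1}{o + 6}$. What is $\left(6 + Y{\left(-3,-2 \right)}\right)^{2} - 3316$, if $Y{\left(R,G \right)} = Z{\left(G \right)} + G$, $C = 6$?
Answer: $- \frac{4269647}{1296} \approx -3294.5$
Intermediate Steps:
$O{\left(Q,o \right)} = \frac{1 + Q}{6 + o}$
$Z{\left(p \right)} = \frac{1}{36} - \frac{11 p}{36}$ ($Z{\left(p \right)} = \frac{\frac{1 + p}{6 + 6} - p}{3} = \frac{\frac{1 + p}{12} - p}{3} = \frac{\left(\frac{1}{12} + \frac{p}{12}\right) - p}{3} = \frac{\frac{1}{12} - \frac{11 p}{12}}{3} = \frac{1}{36} - \frac{11 p}{36}$)
$Y{\left(R,G \right)} = \frac{1}{36} + \frac{25 G}{36}$ ($Y{\left(R,G \right)} = \left(\frac{1}{36} - \frac{11 G}{36}\right) + G = \frac{1}{36} + \frac{25 G}{36}$)
$\left(6 + Y{\left(-3,-2 \right)}\right)^{2} - 3316 = \left(6 + \left(\frac{1}{36} + \frac{25}{36} \left(-2\right)\right)\right)^{2} - 3316 = \left(6 + \left(\frac{1}{36} - \frac{25}{18}\right)\right)^{2} - 3316 = \left(6 - \frac{49}{36}\right)^{2} - 3316 = \left(\frac{167}{36}\right)^{2} - 3316 = \frac{27889}{1296} - 3316 = - \frac{4269647}{1296}$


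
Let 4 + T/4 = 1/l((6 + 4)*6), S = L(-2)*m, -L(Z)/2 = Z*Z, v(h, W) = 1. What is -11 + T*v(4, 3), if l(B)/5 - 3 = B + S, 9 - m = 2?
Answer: -941/35 ≈ -26.886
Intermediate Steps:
L(Z) = -2*Z² (L(Z) = -2*Z*Z = -2*Z²)
m = 7 (m = 9 - 1*2 = 9 - 2 = 7)
S = -56 (S = -2*(-2)²*7 = -2*4*7 = -8*7 = -56)
l(B) = -265 + 5*B (l(B) = 15 + 5*(B - 56) = 15 + 5*(-56 + B) = 15 + (-280 + 5*B) = -265 + 5*B)
T = -556/35 (T = -16 + 4/(-265 + 5*((6 + 4)*6)) = -16 + 4/(-265 + 5*(10*6)) = -16 + 4/(-265 + 5*60) = -16 + 4/(-265 + 300) = -16 + 4/35 = -556/35 ≈ -15.886)
-11 + T*v(4, 3) = -11 - 556/35*1 = -11 - 556/35 = -941/35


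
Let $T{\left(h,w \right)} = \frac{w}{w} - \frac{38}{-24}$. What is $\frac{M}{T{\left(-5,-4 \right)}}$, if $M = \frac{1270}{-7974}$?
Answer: $- \frac{2540}{41199} \approx -0.061652$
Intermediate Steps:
$M = - \frac{635}{3987}$ ($M = 1270 \left(- \frac{1}{7974}\right) = - \frac{635}{3987} \approx -0.15927$)
$T{\left(h,w \right)} = \frac{31}{12}$ ($T{\left(h,w \right)} = 1 - - \frac{19}{12} = 1 + \frac{19}{12} = \frac{31}{12}$)
$\frac{M}{T{\left(-5,-4 \right)}} = - \frac{635}{3987 \cdot \frac{31}{12}} = \left(- \frac{635}{3987}\right) \frac{12}{31} = - \frac{2540}{41199}$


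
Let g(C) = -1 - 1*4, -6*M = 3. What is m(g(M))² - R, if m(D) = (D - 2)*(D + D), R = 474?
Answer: 4426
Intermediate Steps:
M = -½ (M = -⅙*3 = -½ ≈ -0.50000)
g(C) = -5 (g(C) = -1 - 4 = -5)
m(D) = 2*D*(-2 + D) (m(D) = (-2 + D)*(2*D) = 2*D*(-2 + D))
m(g(M))² - R = (2*(-5)*(-2 - 5))² - 1*474 = (2*(-5)*(-7))² - 474 = 70² - 474 = 4900 - 474 = 4426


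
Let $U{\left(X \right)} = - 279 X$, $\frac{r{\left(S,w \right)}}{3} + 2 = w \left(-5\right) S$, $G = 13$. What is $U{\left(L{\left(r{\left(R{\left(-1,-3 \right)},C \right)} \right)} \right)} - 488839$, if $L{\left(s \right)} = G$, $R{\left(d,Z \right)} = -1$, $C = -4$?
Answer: $-492466$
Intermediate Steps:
$r{\left(S,w \right)} = -6 - 15 S w$ ($r{\left(S,w \right)} = -6 + 3 w \left(-5\right) S = -6 + 3 - 5 w S = -6 + 3 \left(- 5 S w\right) = -6 - 15 S w$)
$L{\left(s \right)} = 13$
$U{\left(L{\left(r{\left(R{\left(-1,-3 \right)},C \right)} \right)} \right)} - 488839 = \left(-279\right) 13 - 488839 = -3627 - 488839 = -492466$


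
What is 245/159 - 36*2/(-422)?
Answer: 57419/33549 ≈ 1.7115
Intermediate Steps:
245/159 - 36*2/(-422) = 245*(1/159) - 72*(-1/422) = 245/159 + 36/211 = 57419/33549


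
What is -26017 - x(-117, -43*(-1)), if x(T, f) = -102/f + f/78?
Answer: -87254911/3354 ≈ -26015.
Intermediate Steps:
x(T, f) = -102/f + f/78 (x(T, f) = -102/f + f*(1/78) = -102/f + f/78)
-26017 - x(-117, -43*(-1)) = -26017 - (-102/((-43*(-1))) + (-43*(-1))/78) = -26017 - (-102/43 + (1/78)*43) = -26017 - (-102*1/43 + 43/78) = -26017 - (-102/43 + 43/78) = -26017 - 1*(-6107/3354) = -26017 + 6107/3354 = -87254911/3354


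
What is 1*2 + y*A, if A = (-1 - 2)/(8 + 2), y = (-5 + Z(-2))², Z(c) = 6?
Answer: 17/10 ≈ 1.7000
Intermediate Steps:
y = 1 (y = (-5 + 6)² = 1² = 1)
A = -3/10 ≈ -0.30000
1*2 + y*A = 1*2 + 1*(-3/10) = 2 - 3/10 = 17/10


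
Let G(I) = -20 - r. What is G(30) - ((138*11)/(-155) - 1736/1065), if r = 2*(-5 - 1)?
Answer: 22606/6603 ≈ 3.4236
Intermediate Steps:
r = -12 (r = 2*(-6) = -12)
G(I) = -8 (G(I) = -20 - 1*(-12) = -20 + 12 = -8)
G(30) - ((138*11)/(-155) - 1736/1065) = -8 - ((138*11)/(-155) - 1736/1065) = -8 - (1518*(-1/155) - 1736*1/1065) = -8 - (-1518/155 - 1736/1065) = -8 - 1*(-75430/6603) = -8 + 75430/6603 = 22606/6603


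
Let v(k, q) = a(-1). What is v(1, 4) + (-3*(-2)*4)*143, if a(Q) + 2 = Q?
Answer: 3429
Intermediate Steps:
a(Q) = -2 + Q
v(k, q) = -3 (v(k, q) = -2 - 1 = -3)
v(1, 4) + (-3*(-2)*4)*143 = -3 + (-3*(-2)*4)*143 = -3 + (6*4)*143 = -3 + 24*143 = -3 + 3432 = 3429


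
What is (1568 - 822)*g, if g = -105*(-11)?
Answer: 861630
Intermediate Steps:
g = 1155
(1568 - 822)*g = (1568 - 822)*1155 = 746*1155 = 861630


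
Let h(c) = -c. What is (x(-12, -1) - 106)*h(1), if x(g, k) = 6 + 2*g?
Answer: 124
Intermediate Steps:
(x(-12, -1) - 106)*h(1) = ((6 + 2*(-12)) - 106)*(-1*1) = ((6 - 24) - 106)*(-1) = (-18 - 106)*(-1) = -124*(-1) = 124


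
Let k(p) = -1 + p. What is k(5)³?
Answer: 64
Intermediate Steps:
k(5)³ = (-1 + 5)³ = 4³ = 64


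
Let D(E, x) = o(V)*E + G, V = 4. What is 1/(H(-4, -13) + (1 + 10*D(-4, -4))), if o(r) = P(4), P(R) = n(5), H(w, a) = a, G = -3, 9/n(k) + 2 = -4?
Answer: 1/18 ≈ 0.055556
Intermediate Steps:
n(k) = -3/2 (n(k) = 9/(-2 - 4) = 9/(-6) = 9*(-⅙) = -3/2)
P(R) = -3/2
o(r) = -3/2
D(E, x) = -3 - 3*E/2 (D(E, x) = -3*E/2 - 3 = -3 - 3*E/2)
1/(H(-4, -13) + (1 + 10*D(-4, -4))) = 1/(-13 + (1 + 10*(-3 - 3/2*(-4)))) = 1/(-13 + (1 + 10*(-3 + 6))) = 1/(-13 + (1 + 10*3)) = 1/(-13 + (1 + 30)) = 1/(-13 + 31) = 1/18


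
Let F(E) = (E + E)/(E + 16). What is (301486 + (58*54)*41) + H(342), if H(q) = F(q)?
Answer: 76952084/179 ≈ 4.2990e+5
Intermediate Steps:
F(E) = 2*E/(16 + E) (F(E) = (2*E)/(16 + E) = 2*E/(16 + E))
H(q) = 2*q/(16 + q)
(301486 + (58*54)*41) + H(342) = (301486 + (58*54)*41) + 2*342/(16 + 342) = (301486 + 3132*41) + 2*342/358 = (301486 + 128412) + 2*342*(1/358) = 429898 + 342/179 = 76952084/179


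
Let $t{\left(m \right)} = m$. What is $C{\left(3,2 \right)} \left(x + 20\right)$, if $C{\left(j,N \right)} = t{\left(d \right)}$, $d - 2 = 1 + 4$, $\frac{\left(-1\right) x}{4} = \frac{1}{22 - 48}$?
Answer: $\frac{1834}{13} \approx 141.08$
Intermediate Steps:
$x = \frac{2}{13}$ ($x = - \frac{4}{22 - 48} = - \frac{4}{-26} = \left(-4\right) \left(- \frac{1}{26}\right) = \frac{2}{13} \approx 0.15385$)
$d = 7$ ($d = 2 + \left(1 + 4\right) = 2 + 5 = 7$)
$C{\left(j,N \right)} = 7$
$C{\left(3,2 \right)} \left(x + 20\right) = 7 \left(\frac{2}{13} + 20\right) = 7 \cdot \frac{262}{13} = \frac{1834}{13}$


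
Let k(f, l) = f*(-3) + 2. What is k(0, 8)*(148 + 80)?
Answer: 456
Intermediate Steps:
k(f, l) = 2 - 3*f (k(f, l) = -3*f + 2 = 2 - 3*f)
k(0, 8)*(148 + 80) = (2 - 3*0)*(148 + 80) = (2 + 0)*228 = 2*228 = 456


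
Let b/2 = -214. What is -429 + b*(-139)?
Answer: 59063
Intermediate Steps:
b = -428 (b = 2*(-214) = -428)
-429 + b*(-139) = -429 - 428*(-139) = -429 + 59492 = 59063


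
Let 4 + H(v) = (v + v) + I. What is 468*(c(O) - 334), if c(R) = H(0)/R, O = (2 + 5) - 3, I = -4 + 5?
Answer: -156663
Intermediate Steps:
I = 1
H(v) = -3 + 2*v (H(v) = -4 + ((v + v) + 1) = -4 + (2*v + 1) = -4 + (1 + 2*v) = -3 + 2*v)
O = 4 (O = 7 - 3 = 4)
c(R) = -3/R (c(R) = (-3 + 2*0)/R = (-3 + 0)/R = -3/R)
468*(c(O) - 334) = 468*(-3/4 - 334) = 468*(-3*¼ - 334) = 468*(-¾ - 334) = 468*(-1339/4) = -156663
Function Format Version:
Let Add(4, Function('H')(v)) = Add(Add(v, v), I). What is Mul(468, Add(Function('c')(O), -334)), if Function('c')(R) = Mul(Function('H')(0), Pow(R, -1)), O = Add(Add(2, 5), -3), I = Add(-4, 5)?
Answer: -156663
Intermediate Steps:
I = 1
Function('H')(v) = Add(-3, Mul(2, v)) (Function('H')(v) = Add(-4, Add(Add(v, v), 1)) = Add(-4, Add(Mul(2, v), 1)) = Add(-4, Add(1, Mul(2, v))) = Add(-3, Mul(2, v)))
O = 4 (O = Add(7, -3) = 4)
Function('c')(R) = Mul(-3, Pow(R, -1)) (Function('c')(R) = Mul(Add(-3, Mul(2, 0)), Pow(R, -1)) = Mul(Add(-3, 0), Pow(R, -1)) = Mul(-3, Pow(R, -1)))
Mul(468, Add(Function('c')(O), -334)) = Mul(468, Add(Mul(-3, Pow(4, -1)), -334)) = Mul(468, Add(Mul(-3, Rational(1, 4)), -334)) = Mul(468, Add(Rational(-3, 4), -334)) = Mul(468, Rational(-1339, 4)) = -156663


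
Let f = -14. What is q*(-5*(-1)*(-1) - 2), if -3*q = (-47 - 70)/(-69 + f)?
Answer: 273/83 ≈ 3.2892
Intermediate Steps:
q = -39/83 (q = -(-47 - 70)/(3*(-69 - 14)) = -(-39)/(-83) = -(-39)*(-1)/83 = -1/3*117/83 = -39/83 ≈ -0.46988)
q*(-5*(-1)*(-1) - 2) = -39*(-5*(-1)*(-1) - 2)/83 = -39*(5*(-1) - 2)/83 = -39*(-5 - 2)/83 = -39/83*(-7) = 273/83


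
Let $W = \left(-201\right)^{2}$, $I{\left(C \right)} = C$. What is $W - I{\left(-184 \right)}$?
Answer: $40585$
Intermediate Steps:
$W = 40401$
$W - I{\left(-184 \right)} = 40401 - -184 = 40401 + 184 = 40585$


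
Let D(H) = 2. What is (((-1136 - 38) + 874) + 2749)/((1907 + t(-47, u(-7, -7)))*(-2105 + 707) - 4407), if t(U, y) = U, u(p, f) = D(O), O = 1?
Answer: -2449/2604687 ≈ -0.00094023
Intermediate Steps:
u(p, f) = 2
(((-1136 - 38) + 874) + 2749)/((1907 + t(-47, u(-7, -7)))*(-2105 + 707) - 4407) = (((-1136 - 38) + 874) + 2749)/((1907 - 47)*(-2105 + 707) - 4407) = ((-1174 + 874) + 2749)/(1860*(-1398) - 4407) = (-300 + 2749)/(-2600280 - 4407) = 2449/(-2604687) = 2449*(-1/2604687) = -2449/2604687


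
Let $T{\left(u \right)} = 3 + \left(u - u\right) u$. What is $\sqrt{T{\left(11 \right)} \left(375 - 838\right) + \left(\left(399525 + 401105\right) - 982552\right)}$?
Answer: $i \sqrt{183311} \approx 428.15 i$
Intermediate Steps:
$T{\left(u \right)} = 3$ ($T{\left(u \right)} = 3 + 0 u = 3 + 0 = 3$)
$\sqrt{T{\left(11 \right)} \left(375 - 838\right) + \left(\left(399525 + 401105\right) - 982552\right)} = \sqrt{3 \left(375 - 838\right) + \left(\left(399525 + 401105\right) - 982552\right)} = \sqrt{3 \left(-463\right) + \left(800630 - 982552\right)} = \sqrt{-1389 - 181922} = \sqrt{-183311} = i \sqrt{183311}$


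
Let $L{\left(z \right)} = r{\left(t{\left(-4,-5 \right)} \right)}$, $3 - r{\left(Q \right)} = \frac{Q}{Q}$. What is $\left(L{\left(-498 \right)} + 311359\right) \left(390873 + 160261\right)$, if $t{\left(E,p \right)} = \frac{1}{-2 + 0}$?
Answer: $171601633374$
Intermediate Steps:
$t{\left(E,p \right)} = - \frac{1}{2}$ ($t{\left(E,p \right)} = \frac{1}{-2} = - \frac{1}{2}$)
$r{\left(Q \right)} = 2$ ($r{\left(Q \right)} = 3 - \frac{Q}{Q} = 3 - 1 = 2$)
$L{\left(z \right)} = 2$
$\left(L{\left(-498 \right)} + 311359\right) \left(390873 + 160261\right) = \left(2 + 311359\right) \left(390873 + 160261\right) = 311361 \cdot 551134 = 171601633374$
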